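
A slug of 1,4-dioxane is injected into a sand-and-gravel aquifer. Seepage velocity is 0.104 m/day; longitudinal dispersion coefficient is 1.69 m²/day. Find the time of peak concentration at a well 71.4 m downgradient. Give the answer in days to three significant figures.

548 days

For the 1D instantaneous-source solution, setting ∂C/∂t = 0 at fixed x gives v²t² + 2Dt − x² = 0, so t = (√(D² + v²x²) − D)/v².
√(D² + v²x²) = √(1.69² + 0.104² × 71.4²) = 7.615; v² = 0.010816.
t = (7.615 − 1.69)/0.010816 = 548 days (vs. the pure-advection estimate x/v = 687 d).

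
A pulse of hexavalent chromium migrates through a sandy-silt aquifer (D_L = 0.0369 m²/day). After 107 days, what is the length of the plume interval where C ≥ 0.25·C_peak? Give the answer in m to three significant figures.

9.36 m

The plume is Gaussian with σ = √(2Dt) = √(2 × 0.0369 × 107) = 2.810 m.
C/C_peak = exp(−Δx²/(2σ²)) = 0.25 ⇒ Δx = σ·√(−2 ln 0.25) = 2.810 × 1.665 = 4.679 m.
Width = 2Δx = 9.36 m.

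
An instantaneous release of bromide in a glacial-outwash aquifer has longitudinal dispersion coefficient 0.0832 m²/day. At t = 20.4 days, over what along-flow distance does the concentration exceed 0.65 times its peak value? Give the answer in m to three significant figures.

3.42 m

The plume is Gaussian with σ = √(2Dt) = √(2 × 0.0832 × 20.4) = 1.842 m.
C/C_peak = exp(−Δx²/(2σ²)) = 0.65 ⇒ Δx = σ·√(−2 ln 0.65) = 1.842 × 0.9282 = 1.710 m.
Width = 2Δx = 3.42 m.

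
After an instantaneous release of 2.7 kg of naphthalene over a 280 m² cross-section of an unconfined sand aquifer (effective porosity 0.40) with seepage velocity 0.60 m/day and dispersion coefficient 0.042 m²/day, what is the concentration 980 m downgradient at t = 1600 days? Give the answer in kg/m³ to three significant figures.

0.000187 kg/m³

For an instantaneous plane source, C(x,t) = M/(n_e·A·√(4πDt)) · exp(−(x−vt)²/(4Dt)), with n_e·A the pore (flow) area.
Plume center vt = 0.60 × 1600 = 960 m, so the well at 980 m is 20 m downgradient of the peak.
√(4πDt) = 29.06 m, giving peak height M/(n_e·A·√(4πDt)) = 2.7/(0.40 × 280 × 29.06) = 0.0008296 kg/m³.
(x−vt)²/(4Dt) = (20)²/(4 × 0.042 × 1600) = 1.488; exp(−1.488) = 0.2258.
C = 0.0008296 × 0.2258 = 0.000187 kg/m³.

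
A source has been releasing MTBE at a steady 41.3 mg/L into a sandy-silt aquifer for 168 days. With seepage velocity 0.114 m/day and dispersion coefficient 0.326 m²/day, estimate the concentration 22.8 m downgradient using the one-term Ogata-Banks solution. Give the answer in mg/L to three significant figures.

15.0 mg/L

For a continuous step input, C/C₀ ≈ ½·erfc((x−vt)/(2√(Dt))).
vt = 0.114 × 168 = 19.152 m and 2√(Dt) = 2√(0.326 × 168) = 14.80 m.
Argument (x−vt)/(2√(Dt)) = (22.8 − 19.152)/14.80 = 0.2465; ½·erfc(0.2465) = 0.3637.
C = 41.3 × 0.3637 = 15.0 mg/L.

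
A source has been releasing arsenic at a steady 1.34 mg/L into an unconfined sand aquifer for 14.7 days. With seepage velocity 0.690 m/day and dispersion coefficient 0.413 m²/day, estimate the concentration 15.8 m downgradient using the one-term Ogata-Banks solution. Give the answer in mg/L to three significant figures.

For a continuous step input, C/C₀ ≈ ½·erfc((x−vt)/(2√(Dt))).
vt = 0.690 × 14.7 = 10.143 m and 2√(Dt) = 2√(0.413 × 14.7) = 4.928 m.
Argument (x−vt)/(2√(Dt)) = (15.8 − 10.143)/4.928 = 1.148; ½·erfc(1.148) = 0.05224.
C = 1.34 × 0.05224 = 0.0700 mg/L.

0.0700 mg/L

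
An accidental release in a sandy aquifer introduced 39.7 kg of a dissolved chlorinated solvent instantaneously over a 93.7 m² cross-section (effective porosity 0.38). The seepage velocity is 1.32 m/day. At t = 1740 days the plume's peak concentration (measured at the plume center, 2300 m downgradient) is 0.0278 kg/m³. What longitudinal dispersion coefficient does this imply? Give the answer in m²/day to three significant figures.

0.0736 m²/day

At the plume center C_max = M/(n_e·A·√(4πDt)), so D = M²/(4πt·(n_e·A·C_max)²).
n_e·A·C_max = 0.38 × 93.7 × 0.0278 = 0.9898 kg/m.
D = 39.7²/(4π × 1740 × 0.9898²) = 0.0736 m²/day.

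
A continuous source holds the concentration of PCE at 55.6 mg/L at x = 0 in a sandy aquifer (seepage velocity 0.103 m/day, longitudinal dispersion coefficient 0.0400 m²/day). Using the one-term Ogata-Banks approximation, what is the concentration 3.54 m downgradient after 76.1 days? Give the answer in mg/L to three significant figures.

For a continuous step input, C/C₀ ≈ ½·erfc((x−vt)/(2√(Dt))).
vt = 0.103 × 76.1 = 7.8383 m and 2√(Dt) = 2√(0.0400 × 76.1) = 3.489 m.
Argument (x−vt)/(2√(Dt)) = (3.54 − 7.8383)/3.489 = -1.232; ½·erfc(-1.232) = 0.9593.
C = 55.6 × 0.9593 = 53.3 mg/L.

53.3 mg/L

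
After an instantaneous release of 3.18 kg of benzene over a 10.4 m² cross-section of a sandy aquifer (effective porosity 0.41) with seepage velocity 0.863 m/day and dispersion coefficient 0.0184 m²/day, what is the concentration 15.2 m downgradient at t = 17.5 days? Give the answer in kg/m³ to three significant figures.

0.368 kg/m³

For an instantaneous plane source, C(x,t) = M/(n_e·A·√(4πDt)) · exp(−(x−vt)²/(4Dt)), with n_e·A the pore (flow) area.
Plume center vt = 0.863 × 17.5 = 15.1025 m, so the well at 15.2 m is 0.0975 m downgradient of the peak.
√(4πDt) = 2.012 m, giving peak height M/(n_e·A·√(4πDt)) = 3.18/(0.41 × 10.4 × 2.012) = 0.3707 kg/m³.
(x−vt)²/(4Dt) = (0.0975)²/(4 × 0.0184 × 17.5) = 0.007381; exp(−0.007381) = 0.9926.
C = 0.3707 × 0.9926 = 0.368 kg/m³.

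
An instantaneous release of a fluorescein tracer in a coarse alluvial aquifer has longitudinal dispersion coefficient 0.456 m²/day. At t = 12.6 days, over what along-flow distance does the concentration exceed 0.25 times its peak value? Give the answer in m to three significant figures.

The plume is Gaussian with σ = √(2Dt) = √(2 × 0.456 × 12.6) = 3.390 m.
C/C_peak = exp(−Δx²/(2σ²)) = 0.25 ⇒ Δx = σ·√(−2 ln 0.25) = 3.390 × 1.665 = 5.644 m.
Width = 2Δx = 11.3 m.

11.3 m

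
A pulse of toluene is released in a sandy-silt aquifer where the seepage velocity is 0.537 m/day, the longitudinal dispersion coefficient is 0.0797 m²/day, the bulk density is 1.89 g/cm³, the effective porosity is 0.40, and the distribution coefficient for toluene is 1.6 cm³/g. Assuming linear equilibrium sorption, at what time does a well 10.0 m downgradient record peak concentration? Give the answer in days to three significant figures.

Retardation factor R = 1 + ρ_b·K_d/n = 1 + 1.89 × 1.6/0.40 = 8.560.
Sorption retards both mechanisms: v_R = v/R = 0.06273 m/day, D_R = D/R = 0.009311 m²/day.
Peak time from v_R²t² + 2D_R t − x² = 0: t = (√(D_R² + v_R²x²) − D_R)/v_R².
√(D_R² + v_R²x²) = √(0.009311² + 0.06273² × 10.0²) = 0.6274; v_R² = 0.003935.
t = (0.6274 − 0.009311)/0.003935 = 157 days.

157 days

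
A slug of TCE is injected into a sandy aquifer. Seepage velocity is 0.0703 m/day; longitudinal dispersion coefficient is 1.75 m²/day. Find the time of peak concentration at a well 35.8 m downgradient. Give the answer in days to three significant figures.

266 days

For the 1D instantaneous-source solution, setting ∂C/∂t = 0 at fixed x gives v²t² + 2Dt − x² = 0, so t = (√(D² + v²x²) − D)/v².
√(D² + v²x²) = √(1.75² + 0.0703² × 35.8²) = 3.065; v² = 0.00494209.
t = (3.065 − 1.75)/0.00494209 = 266 days (vs. the pure-advection estimate x/v = 509 d).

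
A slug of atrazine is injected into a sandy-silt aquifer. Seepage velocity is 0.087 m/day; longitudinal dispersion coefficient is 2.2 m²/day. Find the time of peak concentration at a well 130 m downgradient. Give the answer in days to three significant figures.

1230 days

For the 1D instantaneous-source solution, setting ∂C/∂t = 0 at fixed x gives v²t² + 2Dt − x² = 0, so t = (√(D² + v²x²) − D)/v².
√(D² + v²x²) = √(2.2² + 0.087² × 130²) = 11.52; v² = 0.007569.
t = (11.52 − 2.2)/0.007569 = 1230 days (vs. the pure-advection estimate x/v = 1490 d).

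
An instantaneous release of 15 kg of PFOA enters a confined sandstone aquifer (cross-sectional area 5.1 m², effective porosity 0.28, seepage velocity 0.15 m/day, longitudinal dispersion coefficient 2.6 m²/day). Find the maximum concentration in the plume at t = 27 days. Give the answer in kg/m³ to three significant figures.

The peak of an instantaneous 1D plume sits at x = vt; there the Gaussian factor is 1 and C_max = M/(n_e·A·√(4πDt)), where n_e·A is the pore area the mass is dissolved in.
√(4πDt) = √(4π × 2.6 × 27) = 29.70 m, so C_max = 15/(0.28 × 5.1 × 29.70) = 0.354 kg/m³.

0.354 kg/m³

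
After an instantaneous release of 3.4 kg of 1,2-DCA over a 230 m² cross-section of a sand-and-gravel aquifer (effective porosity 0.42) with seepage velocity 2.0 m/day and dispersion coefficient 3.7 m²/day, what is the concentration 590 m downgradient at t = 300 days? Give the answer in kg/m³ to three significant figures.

For an instantaneous plane source, C(x,t) = M/(n_e·A·√(4πDt)) · exp(−(x−vt)²/(4Dt)), with n_e·A the pore (flow) area.
Plume center vt = 2.0 × 300 = 600 m, so the well at 590 m is 10 m upgradient of the peak.
√(4πDt) = 118.1 m, giving peak height M/(n_e·A·√(4πDt)) = 3.4/(0.42 × 230 × 118.1) = 0.0002980 kg/m³.
(x−vt)²/(4Dt) = (-10)²/(4 × 3.7 × 300) = 0.02252; exp(−0.02252) = 0.9777.
C = 0.0002980 × 0.9777 = 0.000291 kg/m³.

0.000291 kg/m³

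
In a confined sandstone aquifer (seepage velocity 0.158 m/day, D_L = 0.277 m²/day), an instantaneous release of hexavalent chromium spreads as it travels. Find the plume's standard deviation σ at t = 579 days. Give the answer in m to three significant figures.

17.9 m

Dispersive spreading gives a Gaussian with σ² = 2Dt; advection only shifts the center.
σ = √(2 × 0.277 × 579) = 17.9 m.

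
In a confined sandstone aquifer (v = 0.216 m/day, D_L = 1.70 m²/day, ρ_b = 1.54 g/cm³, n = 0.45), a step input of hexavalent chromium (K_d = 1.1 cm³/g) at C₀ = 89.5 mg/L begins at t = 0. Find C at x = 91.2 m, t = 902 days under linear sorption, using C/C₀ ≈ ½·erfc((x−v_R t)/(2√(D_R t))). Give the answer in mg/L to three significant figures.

Retardation factor R = 1 + ρ_b·K_d/n = 1 + 1.54 × 1.1/0.45 = 4.764.
Sorption retards both mechanisms: v_R = v/R = 0.04534 m/day, D_R = D/R = 0.3568 m²/day.
v_R·t = 0.04534 × 902 = 40.89668 m; 2√(D_R t) = 35.88 m; argument = (91.2 − 40.89668)/35.88 = 1.402.
C = C₀ × ½·erfc(1.402) = 89.5 × 0.02370 = 2.12 mg/L.

2.12 mg/L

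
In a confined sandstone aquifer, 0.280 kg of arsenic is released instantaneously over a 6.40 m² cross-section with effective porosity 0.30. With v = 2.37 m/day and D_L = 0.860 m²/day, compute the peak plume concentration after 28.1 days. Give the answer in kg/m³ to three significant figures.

The peak of an instantaneous 1D plume sits at x = vt; there the Gaussian factor is 1 and C_max = M/(n_e·A·√(4πDt)), where n_e·A is the pore area the mass is dissolved in.
√(4πDt) = √(4π × 0.860 × 28.1) = 17.43 m, so C_max = 0.280/(0.30 × 6.40 × 17.43) = 0.00837 kg/m³.

0.00837 kg/m³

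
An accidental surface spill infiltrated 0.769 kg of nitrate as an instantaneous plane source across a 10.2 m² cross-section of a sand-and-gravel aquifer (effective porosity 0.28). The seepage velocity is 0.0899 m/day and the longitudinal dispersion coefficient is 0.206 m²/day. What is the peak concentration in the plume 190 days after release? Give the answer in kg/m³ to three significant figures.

The peak of an instantaneous 1D plume sits at x = vt; there the Gaussian factor is 1 and C_max = M/(n_e·A·√(4πDt)), where n_e·A is the pore area the mass is dissolved in.
√(4πDt) = √(4π × 0.206 × 190) = 22.18 m, so C_max = 0.769/(0.28 × 10.2 × 22.18) = 0.0121 kg/m³.

0.0121 kg/m³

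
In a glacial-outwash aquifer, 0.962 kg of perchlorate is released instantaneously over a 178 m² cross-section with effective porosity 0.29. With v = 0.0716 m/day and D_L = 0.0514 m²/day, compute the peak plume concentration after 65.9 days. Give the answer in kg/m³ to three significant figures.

0.00286 kg/m³

The peak of an instantaneous 1D plume sits at x = vt; there the Gaussian factor is 1 and C_max = M/(n_e·A·√(4πDt)), where n_e·A is the pore area the mass is dissolved in.
√(4πDt) = √(4π × 0.0514 × 65.9) = 6.524 m, so C_max = 0.962/(0.29 × 178 × 6.524) = 0.00286 kg/m³.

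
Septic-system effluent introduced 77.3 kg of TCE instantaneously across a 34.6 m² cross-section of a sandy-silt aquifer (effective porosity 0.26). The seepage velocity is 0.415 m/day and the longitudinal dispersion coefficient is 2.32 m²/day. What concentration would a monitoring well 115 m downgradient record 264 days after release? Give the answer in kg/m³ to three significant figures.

0.0968 kg/m³

For an instantaneous plane source, C(x,t) = M/(n_e·A·√(4πDt)) · exp(−(x−vt)²/(4Dt)), with n_e·A the pore (flow) area.
Plume center vt = 0.415 × 264 = 109.56 m, so the well at 115 m is 5.44 m downgradient of the peak.
√(4πDt) = 87.73 m, giving peak height M/(n_e·A·√(4πDt)) = 77.3/(0.26 × 34.6 × 87.73) = 0.09794 kg/m³.
(x−vt)²/(4Dt) = (5.44)²/(4 × 2.32 × 264) = 0.01208; exp(−0.01208) = 0.9880.
C = 0.09794 × 0.9880 = 0.0968 kg/m³.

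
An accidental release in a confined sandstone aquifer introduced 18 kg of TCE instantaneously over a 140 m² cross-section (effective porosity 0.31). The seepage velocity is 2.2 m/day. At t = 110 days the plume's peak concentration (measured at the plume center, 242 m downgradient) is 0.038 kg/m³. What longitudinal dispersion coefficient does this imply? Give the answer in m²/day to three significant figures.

0.0862 m²/day

At the plume center C_max = M/(n_e·A·√(4πDt)), so D = M²/(4πt·(n_e·A·C_max)²).
n_e·A·C_max = 0.31 × 140 × 0.038 = 1.649 kg/m.
D = 18²/(4π × 110 × 1.649²) = 0.0862 m²/day.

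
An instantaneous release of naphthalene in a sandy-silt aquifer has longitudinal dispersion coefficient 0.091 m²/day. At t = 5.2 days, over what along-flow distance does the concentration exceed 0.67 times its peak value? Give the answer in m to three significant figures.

The plume is Gaussian with σ = √(2Dt) = √(2 × 0.091 × 5.2) = 0.9728 m.
C/C_peak = exp(−Δx²/(2σ²)) = 0.67 ⇒ Δx = σ·√(−2 ln 0.67) = 0.9728 × 0.8950 = 0.8707 m.
Width = 2Δx = 1.74 m.

1.74 m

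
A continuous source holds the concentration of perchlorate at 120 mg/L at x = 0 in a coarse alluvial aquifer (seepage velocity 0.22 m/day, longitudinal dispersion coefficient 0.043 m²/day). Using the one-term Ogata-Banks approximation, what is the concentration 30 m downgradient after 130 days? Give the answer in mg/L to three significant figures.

For a continuous step input, C/C₀ ≈ ½·erfc((x−vt)/(2√(Dt))).
vt = 0.22 × 130 = 28.6 m and 2√(Dt) = 2√(0.043 × 130) = 4.729 m.
Argument (x−vt)/(2√(Dt)) = (30 − 28.6)/4.729 = 0.2960; ½·erfc(0.2960) = 0.3378.
C = 120 × 0.3378 = 40.5 mg/L.

40.5 mg/L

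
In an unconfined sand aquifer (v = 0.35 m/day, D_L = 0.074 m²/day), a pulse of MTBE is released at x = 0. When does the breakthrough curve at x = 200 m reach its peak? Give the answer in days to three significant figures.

571 days

For the 1D instantaneous-source solution, setting ∂C/∂t = 0 at fixed x gives v²t² + 2Dt − x² = 0, so t = (√(D² + v²x²) − D)/v².
√(D² + v²x²) = √(0.074² + 0.35² × 200²) = 70.00; v² = 0.1225.
t = (70.00 − 0.074)/0.1225 = 571 days (vs. the pure-advection estimate x/v = 571 d).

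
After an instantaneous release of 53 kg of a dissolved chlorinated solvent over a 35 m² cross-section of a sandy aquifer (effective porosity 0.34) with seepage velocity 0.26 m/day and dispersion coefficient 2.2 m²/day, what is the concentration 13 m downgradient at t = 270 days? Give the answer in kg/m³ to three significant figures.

For an instantaneous plane source, C(x,t) = M/(n_e·A·√(4πDt)) · exp(−(x−vt)²/(4Dt)), with n_e·A the pore (flow) area.
Plume center vt = 0.26 × 270 = 70.2 m, so the well at 13 m is 57.2 m upgradient of the peak.
√(4πDt) = 86.40 m, giving peak height M/(n_e·A·√(4πDt)) = 53/(0.34 × 35 × 86.40) = 0.05155 kg/m³.
(x−vt)²/(4Dt) = (-57.2)²/(4 × 2.2 × 270) = 1.377; exp(−1.377) = 0.2523.
C = 0.05155 × 0.2523 = 0.0130 kg/m³.

0.0130 kg/m³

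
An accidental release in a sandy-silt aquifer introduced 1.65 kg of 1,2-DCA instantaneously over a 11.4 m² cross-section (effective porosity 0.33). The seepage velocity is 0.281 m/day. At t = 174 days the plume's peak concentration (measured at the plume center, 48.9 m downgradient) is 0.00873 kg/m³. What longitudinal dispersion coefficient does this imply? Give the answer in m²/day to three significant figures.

1.15 m²/day

At the plume center C_max = M/(n_e·A·√(4πDt)), so D = M²/(4πt·(n_e·A·C_max)²).
n_e·A·C_max = 0.33 × 11.4 × 0.00873 = 0.03284 kg/m.
D = 1.65²/(4π × 174 × 0.03284²) = 1.15 m²/day.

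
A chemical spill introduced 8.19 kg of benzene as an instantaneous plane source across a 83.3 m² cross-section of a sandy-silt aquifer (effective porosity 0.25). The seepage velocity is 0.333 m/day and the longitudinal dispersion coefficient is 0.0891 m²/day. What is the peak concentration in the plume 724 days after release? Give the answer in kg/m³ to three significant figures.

0.0138 kg/m³

The peak of an instantaneous 1D plume sits at x = vt; there the Gaussian factor is 1 and C_max = M/(n_e·A·√(4πDt)), where n_e·A is the pore area the mass is dissolved in.
√(4πDt) = √(4π × 0.0891 × 724) = 28.47 m, so C_max = 8.19/(0.25 × 83.3 × 28.47) = 0.0138 kg/m³.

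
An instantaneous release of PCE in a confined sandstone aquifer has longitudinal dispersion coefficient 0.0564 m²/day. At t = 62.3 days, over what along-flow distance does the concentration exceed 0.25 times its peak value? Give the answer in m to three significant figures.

The plume is Gaussian with σ = √(2Dt) = √(2 × 0.0564 × 62.3) = 2.651 m.
C/C_peak = exp(−Δx²/(2σ²)) = 0.25 ⇒ Δx = σ·√(−2 ln 0.25) = 2.651 × 1.665 = 4.414 m.
Width = 2Δx = 8.83 m.

8.83 m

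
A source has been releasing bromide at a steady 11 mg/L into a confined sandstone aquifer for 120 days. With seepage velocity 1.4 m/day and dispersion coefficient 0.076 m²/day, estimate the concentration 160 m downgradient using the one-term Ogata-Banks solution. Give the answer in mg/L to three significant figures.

For a continuous step input, C/C₀ ≈ ½·erfc((x−vt)/(2√(Dt))).
vt = 1.4 × 120 = 168 m and 2√(Dt) = 2√(0.076 × 120) = 6.040 m.
Argument (x−vt)/(2√(Dt)) = (160 − 168)/6.040 = -1.325; ½·erfc(-1.325) = 0.9695.
C = 11 × 0.9695 = 10.7 mg/L.

10.7 mg/L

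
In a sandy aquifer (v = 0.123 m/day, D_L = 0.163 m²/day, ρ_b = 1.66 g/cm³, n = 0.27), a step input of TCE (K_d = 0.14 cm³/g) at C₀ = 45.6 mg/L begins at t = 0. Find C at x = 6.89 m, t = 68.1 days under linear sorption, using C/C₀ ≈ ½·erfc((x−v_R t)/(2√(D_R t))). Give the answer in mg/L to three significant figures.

Retardation factor R = 1 + ρ_b·K_d/n = 1 + 1.66 × 0.14/0.27 = 1.861.
Sorption retards both mechanisms: v_R = v/R = 0.06609 m/day, D_R = D/R = 0.08759 m²/day.
v_R·t = 0.06609 × 68.1 = 4.500729 m; 2√(D_R t) = 4.885 m; argument = (6.89 − 4.500729)/4.885 = 0.4891.
C = C₀ × ½·erfc(0.4891) = 45.6 × 0.2446 = 11.2 mg/L.

11.2 mg/L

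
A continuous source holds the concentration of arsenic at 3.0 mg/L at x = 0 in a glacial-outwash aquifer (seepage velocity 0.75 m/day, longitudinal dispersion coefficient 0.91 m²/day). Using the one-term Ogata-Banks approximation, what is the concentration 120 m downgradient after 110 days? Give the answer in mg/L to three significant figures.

For a continuous step input, C/C₀ ≈ ½·erfc((x−vt)/(2√(Dt))).
vt = 0.75 × 110 = 82.5 m and 2√(Dt) = 2√(0.91 × 110) = 20.01 m.
Argument (x−vt)/(2√(Dt)) = (120 − 82.5)/20.01 = 1.874; ½·erfc(1.874) = 0.004022.
C = 3.0 × 0.004022 = 0.0121 mg/L.

0.0121 mg/L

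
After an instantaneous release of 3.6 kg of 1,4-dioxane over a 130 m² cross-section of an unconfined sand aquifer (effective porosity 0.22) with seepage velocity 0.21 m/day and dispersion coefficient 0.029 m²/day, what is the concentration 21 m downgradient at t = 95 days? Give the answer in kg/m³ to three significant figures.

For an instantaneous plane source, C(x,t) = M/(n_e·A·√(4πDt)) · exp(−(x−vt)²/(4Dt)), with n_e·A the pore (flow) area.
Plume center vt = 0.21 × 95 = 19.95 m, so the well at 21 m is 1.05 m downgradient of the peak.
√(4πDt) = 5.884 m, giving peak height M/(n_e·A·√(4πDt)) = 3.6/(0.22 × 130 × 5.884) = 0.02139 kg/m³.
(x−vt)²/(4Dt) = (1.05)²/(4 × 0.029 × 95) = 0.1000; exp(−0.1000) = 0.9048.
C = 0.02139 × 0.9048 = 0.0194 kg/m³.

0.0194 kg/m³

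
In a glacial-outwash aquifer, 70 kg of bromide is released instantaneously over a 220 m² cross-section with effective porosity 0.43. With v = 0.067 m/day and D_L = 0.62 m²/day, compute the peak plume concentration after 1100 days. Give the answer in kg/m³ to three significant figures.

0.00799 kg/m³

The peak of an instantaneous 1D plume sits at x = vt; there the Gaussian factor is 1 and C_max = M/(n_e·A·√(4πDt)), where n_e·A is the pore area the mass is dissolved in.
√(4πDt) = √(4π × 0.62 × 1100) = 92.58 m, so C_max = 70/(0.43 × 220 × 92.58) = 0.00799 kg/m³.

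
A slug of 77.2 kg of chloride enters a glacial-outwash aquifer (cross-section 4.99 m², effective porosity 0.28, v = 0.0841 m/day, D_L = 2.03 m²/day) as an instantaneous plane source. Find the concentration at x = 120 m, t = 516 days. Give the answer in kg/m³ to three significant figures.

For an instantaneous plane source, C(x,t) = M/(n_e·A·√(4πDt)) · exp(−(x−vt)²/(4Dt)), with n_e·A the pore (flow) area.
Plume center vt = 0.0841 × 516 = 43.3956 m, so the well at 120 m is 76.6044 m downgradient of the peak.
√(4πDt) = 114.7 m, giving peak height M/(n_e·A·√(4πDt)) = 77.2/(0.28 × 4.99 × 114.7) = 0.4817 kg/m³.
(x−vt)²/(4Dt) = (76.6044)²/(4 × 2.03 × 516) = 1.401; exp(−1.401) = 0.2464.
C = 0.4817 × 0.2464 = 0.119 kg/m³.

0.119 kg/m³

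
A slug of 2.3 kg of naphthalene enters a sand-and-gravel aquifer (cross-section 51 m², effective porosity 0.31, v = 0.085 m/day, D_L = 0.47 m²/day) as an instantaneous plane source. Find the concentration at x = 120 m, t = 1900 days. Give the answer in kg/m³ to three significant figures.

For an instantaneous plane source, C(x,t) = M/(n_e·A·√(4πDt)) · exp(−(x−vt)²/(4Dt)), with n_e·A the pore (flow) area.
Plume center vt = 0.085 × 1900 = 161.5 m, so the well at 120 m is 41.5 m upgradient of the peak.
√(4πDt) = 105.9 m, giving peak height M/(n_e·A·√(4πDt)) = 2.3/(0.31 × 51 × 105.9) = 0.001374 kg/m³.
(x−vt)²/(4Dt) = (-41.5)²/(4 × 0.47 × 1900) = 0.4822; exp(−0.4822) = 0.6174.
C = 0.001374 × 0.6174 = 0.000848 kg/m³.

0.000848 kg/m³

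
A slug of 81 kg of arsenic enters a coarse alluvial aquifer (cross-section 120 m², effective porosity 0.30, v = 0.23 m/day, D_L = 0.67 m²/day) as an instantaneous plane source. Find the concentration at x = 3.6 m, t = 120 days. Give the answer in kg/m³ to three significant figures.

For an instantaneous plane source, C(x,t) = M/(n_e·A·√(4πDt)) · exp(−(x−vt)²/(4Dt)), with n_e·A the pore (flow) area.
Plume center vt = 0.23 × 120 = 27.6 m, so the well at 3.6 m is 24 m upgradient of the peak.
√(4πDt) = 31.79 m, giving peak height M/(n_e·A·√(4πDt)) = 81/(0.30 × 120 × 31.79) = 0.07078 kg/m³.
(x−vt)²/(4Dt) = (-24)²/(4 × 0.67 × 120) = 1.791; exp(−1.791) = 0.1668.
C = 0.07078 × 0.1668 = 0.0118 kg/m³.

0.0118 kg/m³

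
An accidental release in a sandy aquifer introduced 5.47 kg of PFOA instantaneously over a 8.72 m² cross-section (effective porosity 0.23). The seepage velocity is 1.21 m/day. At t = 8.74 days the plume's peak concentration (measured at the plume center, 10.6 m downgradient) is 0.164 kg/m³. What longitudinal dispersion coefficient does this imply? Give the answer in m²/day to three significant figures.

2.52 m²/day

At the plume center C_max = M/(n_e·A·√(4πDt)), so D = M²/(4πt·(n_e·A·C_max)²).
n_e·A·C_max = 0.23 × 8.72 × 0.164 = 0.3289 kg/m.
D = 5.47²/(4π × 8.74 × 0.3289²) = 2.52 m²/day.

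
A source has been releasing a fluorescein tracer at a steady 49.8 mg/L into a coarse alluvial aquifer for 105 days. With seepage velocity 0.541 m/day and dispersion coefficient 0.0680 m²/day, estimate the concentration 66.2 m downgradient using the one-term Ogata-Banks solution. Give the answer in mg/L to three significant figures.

0.322 mg/L

For a continuous step input, C/C₀ ≈ ½·erfc((x−vt)/(2√(Dt))).
vt = 0.541 × 105 = 56.805 m and 2√(Dt) = 2√(0.0680 × 105) = 5.344 m.
Argument (x−vt)/(2√(Dt)) = (66.2 − 56.805)/5.344 = 1.758; ½·erfc(1.758) = 0.006456.
C = 49.8 × 0.006456 = 0.322 mg/L.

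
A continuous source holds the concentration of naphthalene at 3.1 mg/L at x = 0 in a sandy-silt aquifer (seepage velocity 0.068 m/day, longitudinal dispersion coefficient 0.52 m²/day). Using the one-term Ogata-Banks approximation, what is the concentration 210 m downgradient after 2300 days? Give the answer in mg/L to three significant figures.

0.423 mg/L

For a continuous step input, C/C₀ ≈ ½·erfc((x−vt)/(2√(Dt))).
vt = 0.068 × 2300 = 156.4 m and 2√(Dt) = 2√(0.52 × 2300) = 69.17 m.
Argument (x−vt)/(2√(Dt)) = (210 − 156.4)/69.17 = 0.7749; ½·erfc(0.7749) = 0.1366.
C = 3.1 × 0.1366 = 0.423 mg/L.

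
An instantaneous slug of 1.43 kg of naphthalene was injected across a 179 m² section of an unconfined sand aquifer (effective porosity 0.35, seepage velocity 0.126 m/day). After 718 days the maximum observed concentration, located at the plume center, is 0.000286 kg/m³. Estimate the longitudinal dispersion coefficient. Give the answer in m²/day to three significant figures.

0.706 m²/day

At the plume center C_max = M/(n_e·A·√(4πDt)), so D = M²/(4πt·(n_e·A·C_max)²).
n_e·A·C_max = 0.35 × 179 × 0.000286 = 0.01792 kg/m.
D = 1.43²/(4π × 718 × 0.01792²) = 0.706 m²/day.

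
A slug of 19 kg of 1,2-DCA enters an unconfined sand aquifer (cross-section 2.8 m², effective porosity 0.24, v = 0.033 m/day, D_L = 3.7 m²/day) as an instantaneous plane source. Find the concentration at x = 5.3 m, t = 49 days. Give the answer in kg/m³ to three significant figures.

For an instantaneous plane source, C(x,t) = M/(n_e·A·√(4πDt)) · exp(−(x−vt)²/(4Dt)), with n_e·A the pore (flow) area.
Plume center vt = 0.033 × 49 = 1.617 m, so the well at 5.3 m is 3.683 m downgradient of the peak.
√(4πDt) = 47.73 m, giving peak height M/(n_e·A·√(4πDt)) = 19/(0.24 × 2.8 × 47.73) = 0.5924 kg/m³.
(x−vt)²/(4Dt) = (3.683)²/(4 × 3.7 × 49) = 0.01870; exp(−0.01870) = 0.9815.
C = 0.5924 × 0.9815 = 0.581 kg/m³.

0.581 kg/m³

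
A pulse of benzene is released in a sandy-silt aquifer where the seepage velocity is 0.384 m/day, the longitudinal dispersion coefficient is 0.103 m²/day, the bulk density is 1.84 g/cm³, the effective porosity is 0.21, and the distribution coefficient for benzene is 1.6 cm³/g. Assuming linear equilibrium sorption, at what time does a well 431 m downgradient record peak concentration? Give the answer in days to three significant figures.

Retardation factor R = 1 + ρ_b·K_d/n = 1 + 1.84 × 1.6/0.21 = 15.02.
Sorption retards both mechanisms: v_R = v/R = 0.02557 m/day, D_R = D/R = 0.006858 m²/day.
Peak time from v_R²t² + 2D_R t − x² = 0: t = (√(D_R² + v_R²x²) − D_R)/v_R².
√(D_R² + v_R²x²) = √(0.006858² + 0.02557² × 431²) = 11.02; v_R² = 0.0006538.
t = (11.02 − 0.006858)/0.0006538 = 16800 days.

16800 days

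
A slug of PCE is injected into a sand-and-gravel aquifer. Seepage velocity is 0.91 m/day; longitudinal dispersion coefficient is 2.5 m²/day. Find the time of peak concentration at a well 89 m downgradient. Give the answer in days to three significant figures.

94.8 days

For the 1D instantaneous-source solution, setting ∂C/∂t = 0 at fixed x gives v²t² + 2Dt − x² = 0, so t = (√(D² + v²x²) − D)/v².
√(D² + v²x²) = √(2.5² + 0.91² × 89²) = 81.03; v² = 0.8281.
t = (81.03 − 2.5)/0.8281 = 94.8 days (vs. the pure-advection estimate x/v = 97.8 d).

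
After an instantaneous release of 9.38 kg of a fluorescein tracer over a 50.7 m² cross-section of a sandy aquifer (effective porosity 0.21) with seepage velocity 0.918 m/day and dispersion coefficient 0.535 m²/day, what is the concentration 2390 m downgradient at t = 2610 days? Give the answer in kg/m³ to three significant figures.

For an instantaneous plane source, C(x,t) = M/(n_e·A·√(4πDt)) · exp(−(x−vt)²/(4Dt)), with n_e·A the pore (flow) area.
Plume center vt = 0.918 × 2610 = 2395.98 m, so the well at 2390 m is 5.98 m upgradient of the peak.
√(4πDt) = 132.5 m, giving peak height M/(n_e·A·√(4πDt)) = 9.38/(0.21 × 50.7 × 132.5) = 0.006649 kg/m³.
(x−vt)²/(4Dt) = (-5.98)²/(4 × 0.535 × 2610) = 0.006402; exp(−0.006402) = 0.9936.
C = 0.006649 × 0.9936 = 0.00661 kg/m³.

0.00661 kg/m³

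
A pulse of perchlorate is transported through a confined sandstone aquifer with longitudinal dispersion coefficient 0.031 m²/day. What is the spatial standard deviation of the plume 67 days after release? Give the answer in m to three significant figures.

2.04 m

Dispersive spreading gives a Gaussian with σ² = 2Dt; advection only shifts the center.
σ = √(2 × 0.031 × 67) = 2.04 m.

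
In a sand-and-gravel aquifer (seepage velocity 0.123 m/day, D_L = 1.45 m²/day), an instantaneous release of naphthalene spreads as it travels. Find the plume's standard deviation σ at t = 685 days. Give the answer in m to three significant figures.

44.6 m

Dispersive spreading gives a Gaussian with σ² = 2Dt; advection only shifts the center.
σ = √(2 × 1.45 × 685) = 44.6 m.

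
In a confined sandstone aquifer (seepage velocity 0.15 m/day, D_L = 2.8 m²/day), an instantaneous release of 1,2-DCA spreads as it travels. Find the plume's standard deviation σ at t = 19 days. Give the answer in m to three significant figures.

10.3 m

Dispersive spreading gives a Gaussian with σ² = 2Dt; advection only shifts the center.
σ = √(2 × 2.8 × 19) = 10.3 m.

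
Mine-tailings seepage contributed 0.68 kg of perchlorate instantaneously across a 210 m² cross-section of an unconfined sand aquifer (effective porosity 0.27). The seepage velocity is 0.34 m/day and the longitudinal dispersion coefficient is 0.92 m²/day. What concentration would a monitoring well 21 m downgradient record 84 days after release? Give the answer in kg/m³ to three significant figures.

0.000320 kg/m³

For an instantaneous plane source, C(x,t) = M/(n_e·A·√(4πDt)) · exp(−(x−vt)²/(4Dt)), with n_e·A the pore (flow) area.
Plume center vt = 0.34 × 84 = 28.56 m, so the well at 21 m is 7.56 m upgradient of the peak.
√(4πDt) = 31.16 m, giving peak height M/(n_e·A·√(4πDt)) = 0.68/(0.27 × 210 × 31.16) = 0.0003849 kg/m³.
(x−vt)²/(4Dt) = (-7.56)²/(4 × 0.92 × 84) = 0.1849; exp(−0.1849) = 0.8312.
C = 0.0003849 × 0.8312 = 0.000320 kg/m³.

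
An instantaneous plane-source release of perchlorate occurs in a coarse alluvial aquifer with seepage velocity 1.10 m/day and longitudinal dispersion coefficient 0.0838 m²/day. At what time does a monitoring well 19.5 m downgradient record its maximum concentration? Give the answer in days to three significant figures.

17.7 days

For the 1D instantaneous-source solution, setting ∂C/∂t = 0 at fixed x gives v²t² + 2Dt − x² = 0, so t = (√(D² + v²x²) − D)/v².
√(D² + v²x²) = √(0.0838² + 1.10² × 19.5²) = 21.45; v² = 1.21.
t = (21.45 − 0.0838)/1.21 = 17.7 days (vs. the pure-advection estimate x/v = 17.7 d).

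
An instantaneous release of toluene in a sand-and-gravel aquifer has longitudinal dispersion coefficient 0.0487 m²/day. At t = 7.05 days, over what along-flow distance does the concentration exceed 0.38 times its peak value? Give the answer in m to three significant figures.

2.31 m

The plume is Gaussian with σ = √(2Dt) = √(2 × 0.0487 × 7.05) = 0.8287 m.
C/C_peak = exp(−Δx²/(2σ²)) = 0.38 ⇒ Δx = σ·√(−2 ln 0.38) = 0.8287 × 1.391 = 1.153 m.
Width = 2Δx = 2.31 m.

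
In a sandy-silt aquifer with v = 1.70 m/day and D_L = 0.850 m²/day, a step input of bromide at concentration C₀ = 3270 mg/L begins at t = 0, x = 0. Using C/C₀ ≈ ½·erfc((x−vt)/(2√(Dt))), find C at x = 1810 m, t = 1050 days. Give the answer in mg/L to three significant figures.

For a continuous step input, C/C₀ ≈ ½·erfc((x−vt)/(2√(Dt))).
vt = 1.70 × 1050 = 1785 m and 2√(Dt) = 2√(0.850 × 1050) = 59.75 m.
Argument (x−vt)/(2√(Dt)) = (1810 − 1785)/59.75 = 0.4184; ½·erfc(0.4184) = 0.2770.
C = 3270 × 0.2770 = 906 mg/L.

906 mg/L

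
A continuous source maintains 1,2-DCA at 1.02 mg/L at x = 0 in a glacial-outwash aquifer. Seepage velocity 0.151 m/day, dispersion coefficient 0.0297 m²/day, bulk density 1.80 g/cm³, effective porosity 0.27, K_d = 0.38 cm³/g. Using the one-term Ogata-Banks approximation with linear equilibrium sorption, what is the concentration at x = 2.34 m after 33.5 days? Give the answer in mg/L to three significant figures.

Retardation factor R = 1 + ρ_b·K_d/n = 1 + 1.80 × 0.38/0.27 = 3.533.
Sorption retards both mechanisms: v_R = v/R = 0.04274 m/day, D_R = D/R = 0.008406 m²/day.
v_R·t = 0.04274 × 33.5 = 1.43179 m; 2√(D_R t) = 1.061 m; argument = (2.34 − 1.43179)/1.061 = 0.8560.
C = C₀ × ½·erfc(0.8560) = 1.02 × 0.1130 = 0.115 mg/L.

0.115 mg/L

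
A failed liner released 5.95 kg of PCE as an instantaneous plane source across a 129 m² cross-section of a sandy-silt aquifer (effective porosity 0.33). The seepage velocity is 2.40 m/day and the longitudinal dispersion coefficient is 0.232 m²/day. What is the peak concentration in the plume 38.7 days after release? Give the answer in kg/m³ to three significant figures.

0.0132 kg/m³

The peak of an instantaneous 1D plume sits at x = vt; there the Gaussian factor is 1 and C_max = M/(n_e·A·√(4πDt)), where n_e·A is the pore area the mass is dissolved in.
√(4πDt) = √(4π × 0.232 × 38.7) = 10.62 m, so C_max = 5.95/(0.33 × 129 × 10.62) = 0.0132 kg/m³.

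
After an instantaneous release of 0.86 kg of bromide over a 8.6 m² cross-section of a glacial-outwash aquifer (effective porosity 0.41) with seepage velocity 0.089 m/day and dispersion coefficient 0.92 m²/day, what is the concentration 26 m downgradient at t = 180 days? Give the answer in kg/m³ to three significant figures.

0.00460 kg/m³

For an instantaneous plane source, C(x,t) = M/(n_e·A·√(4πDt)) · exp(−(x−vt)²/(4Dt)), with n_e·A the pore (flow) area.
Plume center vt = 0.089 × 180 = 16.02 m, so the well at 26 m is 9.98 m downgradient of the peak.
√(4πDt) = 45.62 m, giving peak height M/(n_e·A·√(4πDt)) = 0.86/(0.41 × 8.6 × 45.62) = 0.005346 kg/m³.
(x−vt)²/(4Dt) = (9.98)²/(4 × 0.92 × 180) = 0.1504; exp(−0.1504) = 0.8604.
C = 0.005346 × 0.8604 = 0.00460 kg/m³.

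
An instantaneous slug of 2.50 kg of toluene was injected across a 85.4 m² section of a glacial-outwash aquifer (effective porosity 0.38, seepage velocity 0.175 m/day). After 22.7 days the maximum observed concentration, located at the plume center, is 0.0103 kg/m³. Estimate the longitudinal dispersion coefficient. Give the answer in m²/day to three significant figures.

At the plume center C_max = M/(n_e·A·√(4πDt)), so D = M²/(4πt·(n_e·A·C_max)²).
n_e·A·C_max = 0.38 × 85.4 × 0.0103 = 0.3343 kg/m.
D = 2.50²/(4π × 22.7 × 0.3343²) = 0.196 m²/day.

0.196 m²/day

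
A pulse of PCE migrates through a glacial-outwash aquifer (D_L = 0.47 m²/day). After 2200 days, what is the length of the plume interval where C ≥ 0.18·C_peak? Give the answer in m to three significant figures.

168 m

The plume is Gaussian with σ = √(2Dt) = √(2 × 0.47 × 2200) = 45.48 m.
C/C_peak = exp(−Δx²/(2σ²)) = 0.18 ⇒ Δx = σ·√(−2 ln 0.18) = 45.48 × 1.852 = 84.23 m.
Width = 2Δx = 168 m.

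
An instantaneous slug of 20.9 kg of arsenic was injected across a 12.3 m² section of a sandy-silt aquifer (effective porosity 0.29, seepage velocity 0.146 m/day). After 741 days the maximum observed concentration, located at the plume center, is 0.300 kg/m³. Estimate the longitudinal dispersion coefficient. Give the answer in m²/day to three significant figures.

0.0410 m²/day

At the plume center C_max = M/(n_e·A·√(4πDt)), so D = M²/(4πt·(n_e·A·C_max)²).
n_e·A·C_max = 0.29 × 12.3 × 0.300 = 1.070 kg/m.
D = 20.9²/(4π × 741 × 1.070²) = 0.0410 m²/day.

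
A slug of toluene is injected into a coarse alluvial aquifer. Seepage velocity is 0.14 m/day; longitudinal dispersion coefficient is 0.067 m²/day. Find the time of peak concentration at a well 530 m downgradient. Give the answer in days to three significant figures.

3780 days

For the 1D instantaneous-source solution, setting ∂C/∂t = 0 at fixed x gives v²t² + 2Dt − x² = 0, so t = (√(D² + v²x²) − D)/v².
√(D² + v²x²) = √(0.067² + 0.14² × 530²) = 74.20; v² = 0.0196.
t = (74.20 − 0.067)/0.0196 = 3780 days (vs. the pure-advection estimate x/v = 3790 d).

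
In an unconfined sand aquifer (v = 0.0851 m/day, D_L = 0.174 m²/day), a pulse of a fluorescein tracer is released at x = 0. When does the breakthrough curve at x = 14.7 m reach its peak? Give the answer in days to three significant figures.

For the 1D instantaneous-source solution, setting ∂C/∂t = 0 at fixed x gives v²t² + 2Dt − x² = 0, so t = (√(D² + v²x²) − D)/v².
√(D² + v²x²) = √(0.174² + 0.0851² × 14.7²) = 1.263; v² = 0.00724201.
t = (1.263 − 0.174)/0.00724201 = 150 days (vs. the pure-advection estimate x/v = 173 d).

150 days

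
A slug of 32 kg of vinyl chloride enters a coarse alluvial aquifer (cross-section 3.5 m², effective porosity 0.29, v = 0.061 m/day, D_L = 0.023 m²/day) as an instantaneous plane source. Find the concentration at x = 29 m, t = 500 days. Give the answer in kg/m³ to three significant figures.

For an instantaneous plane source, C(x,t) = M/(n_e·A·√(4πDt)) · exp(−(x−vt)²/(4Dt)), with n_e·A the pore (flow) area.
Plume center vt = 0.061 × 500 = 30.5 m, so the well at 29 m is 1.5 m upgradient of the peak.
√(4πDt) = 12.02 m, giving peak height M/(n_e·A·√(4πDt)) = 32/(0.29 × 3.5 × 12.02) = 2.623 kg/m³.
(x−vt)²/(4Dt) = (-1.5)²/(4 × 0.023 × 500) = 0.04891; exp(−0.04891) = 0.9523.
C = 2.623 × 0.9523 = 2.50 kg/m³.

2.50 kg/m³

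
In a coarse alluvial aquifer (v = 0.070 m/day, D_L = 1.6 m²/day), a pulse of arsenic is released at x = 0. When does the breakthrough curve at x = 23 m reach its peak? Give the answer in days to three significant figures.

137 days

For the 1D instantaneous-source solution, setting ∂C/∂t = 0 at fixed x gives v²t² + 2Dt − x² = 0, so t = (√(D² + v²x²) − D)/v².
√(D² + v²x²) = √(1.6² + 0.070² × 23²) = 2.270; v² = 0.0049.
t = (2.270 − 1.6)/0.0049 = 137 days (vs. the pure-advection estimate x/v = 329 d).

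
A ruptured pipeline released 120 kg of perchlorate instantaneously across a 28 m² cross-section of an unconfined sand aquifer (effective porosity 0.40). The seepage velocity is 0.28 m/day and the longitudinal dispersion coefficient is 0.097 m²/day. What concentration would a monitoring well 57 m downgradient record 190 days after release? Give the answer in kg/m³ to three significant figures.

0.579 kg/m³

For an instantaneous plane source, C(x,t) = M/(n_e·A·√(4πDt)) · exp(−(x−vt)²/(4Dt)), with n_e·A the pore (flow) area.
Plume center vt = 0.28 × 190 = 53.2 m, so the well at 57 m is 3.8 m downgradient of the peak.
√(4πDt) = 15.22 m, giving peak height M/(n_e·A·√(4πDt)) = 120/(0.40 × 28 × 15.22) = 0.7040 kg/m³.
(x−vt)²/(4Dt) = (3.8)²/(4 × 0.097 × 190) = 0.1959; exp(−0.1959) = 0.8221.
C = 0.7040 × 0.8221 = 0.579 kg/m³.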